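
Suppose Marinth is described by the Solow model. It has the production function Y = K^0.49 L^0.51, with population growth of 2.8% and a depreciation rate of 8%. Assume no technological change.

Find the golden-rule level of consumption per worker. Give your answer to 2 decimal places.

At the golden rule, f'(k) = n + δ, so α·k^(α−1) = n + δ and k_gold = (α/(n + δ))^(1/(1−α)).
k_gold = (0.49/0.108)^(1/0.51) = 4.5370^1.9608 ≈ 19.3996
c_gold = f(k_gold) − (n + δ)·k_gold = 4.2758 − 0.108×19.3996 ≈ 2.1806

c_gold ≈ 2.18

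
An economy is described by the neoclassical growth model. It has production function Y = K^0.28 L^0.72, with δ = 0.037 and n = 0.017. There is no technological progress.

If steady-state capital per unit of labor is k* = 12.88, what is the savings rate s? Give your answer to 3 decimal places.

s ≈ 0.340

Steady state requires s·f(k) = (n + δ)·k, i.e. s·k^α = (n + δ)·k.
So s / (n + δ) = (k*)^(1−α) = 12.88^0.72 = 6.2971.
Therefore s = 6.2971 × (n + δ) = 6.2971 × 0.054 = 0.3400.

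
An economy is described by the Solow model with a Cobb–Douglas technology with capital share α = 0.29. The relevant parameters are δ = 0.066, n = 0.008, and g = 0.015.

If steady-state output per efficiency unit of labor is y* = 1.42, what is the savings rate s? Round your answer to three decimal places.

Steady state requires s·f(k) = (n + g + δ)·k, i.e. s·k^α = (n + g + δ)·k.
Since y* = [s/(n + g + δ)]^(α/(1−α)), we have s/(n + g + δ) = (y*)^((1−α)/α) = 1.42^2.4483 = 2.3596.
Therefore s = 2.3596 × (n + g + δ) = 2.3596 × 0.089 = 0.2100.

s ≈ 0.210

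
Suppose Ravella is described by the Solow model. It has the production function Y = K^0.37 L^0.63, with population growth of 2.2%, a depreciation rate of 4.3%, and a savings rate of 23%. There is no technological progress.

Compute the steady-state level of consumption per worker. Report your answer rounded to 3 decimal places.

At the steady state, Δk = 0, so s·k^α = (n + δ)·k.
Rearranging, k^(1−α) = s / (n + δ).
k^0.63 = 0.23 / (0.022 + 0.043) = 0.23 / 0.065 = 3.5385
k* = 3.5385^(1/0.63) ≈ 7.4326
y* = (k*)^α = 7.4326^0.37 ≈ 2.1005
c* = (1 − s)·y* = (1 − 0.23) × 2.1005 ≈ 1.6174

c* = 1.617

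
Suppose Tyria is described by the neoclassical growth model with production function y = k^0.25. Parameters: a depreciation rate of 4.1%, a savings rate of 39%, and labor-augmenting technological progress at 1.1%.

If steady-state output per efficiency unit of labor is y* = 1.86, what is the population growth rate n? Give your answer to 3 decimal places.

n ≈ 0.009

In steady state, investment equals break-even investment: s·k^α = (n + g + δ)·k.
Since y* = [s/(n + g + δ)]^(α/(1−α)), we have s/(n + g + δ) = (y*)^((1−α)/α) = 1.86^3 = 6.4349.
Therefore n + g + δ = s / 6.4349 = 0.39 / 6.4349 = 0.0606, so n = 0.0606 − 0.052 = 0.0086.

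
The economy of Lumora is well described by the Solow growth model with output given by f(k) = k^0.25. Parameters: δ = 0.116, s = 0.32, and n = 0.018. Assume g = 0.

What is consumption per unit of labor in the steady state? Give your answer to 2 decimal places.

In steady state, investment equals break-even investment: s·k^α = (n + δ)·k.
Dividing both sides by k: k^(1−α) = s / (n + δ).
k^0.75 = 0.32 / (0.018 + 0.116) = 0.32 / 0.134 = 2.3881
k* = 2.3881^(1/0.75) ≈ 3.1921
y* = (k*)^α = 3.1921^0.25 ≈ 1.3367
c* = (1 − s)·y* = (1 − 0.32) × 1.3367 ≈ 0.9090

c* ≈ 0.91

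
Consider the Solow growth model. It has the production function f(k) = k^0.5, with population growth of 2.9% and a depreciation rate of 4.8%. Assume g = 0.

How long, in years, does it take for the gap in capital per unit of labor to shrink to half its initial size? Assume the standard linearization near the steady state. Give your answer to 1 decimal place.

about 18.0 years

Near the steady state the convergence rate is λ = (1 − α)(n + δ).
λ = (1 − 0.5) × 0.077 = 0.5 × 0.077 = 0.0385
Half-life = ln 2 / λ = 0.6931 / 0.0385 ≈ 18.00 years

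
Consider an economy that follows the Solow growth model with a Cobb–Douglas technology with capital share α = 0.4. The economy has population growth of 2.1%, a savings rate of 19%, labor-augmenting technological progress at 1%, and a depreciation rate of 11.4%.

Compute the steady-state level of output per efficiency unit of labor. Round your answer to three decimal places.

y* = 1.197

In steady state, investment equals break-even investment: s·k^α = (n + g + δ)·k.
Rearranging, k^(1−α) = s / (n + g + δ).
k^0.6 = 0.19 / (0.021 + 0.010 + 0.114) = 0.19 / 0.145 = 1.3103
k* = 1.3103^(1/0.6) ≈ 1.5690
y* = (k*)^α = 1.5690^0.4 ≈ 1.1974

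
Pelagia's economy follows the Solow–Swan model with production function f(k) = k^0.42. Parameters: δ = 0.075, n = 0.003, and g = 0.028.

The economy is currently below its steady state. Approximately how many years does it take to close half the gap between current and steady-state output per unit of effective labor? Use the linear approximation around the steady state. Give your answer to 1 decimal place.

Near the steady state the convergence rate is λ = (1 − α)(n + g + δ).
λ = (1 − 0.42) × 0.106 = 0.58 × 0.106 = 0.06148
Half-life = ln 2 / λ = 0.6931 / 0.06148 ≈ 11.27 years

half-life ≈ 11.3 years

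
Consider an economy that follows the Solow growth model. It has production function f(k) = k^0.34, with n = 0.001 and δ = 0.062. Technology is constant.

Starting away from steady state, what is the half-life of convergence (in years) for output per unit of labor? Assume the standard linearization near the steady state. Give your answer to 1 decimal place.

t_½ ≈ 16.7 years

Near the steady state the convergence rate is λ = (1 − α)(n + δ).
λ = (1 − 0.34) × 0.063 = 0.66 × 0.063 = 0.04158
Half-life = ln 2 / λ = 0.6931 / 0.04158 ≈ 16.67 years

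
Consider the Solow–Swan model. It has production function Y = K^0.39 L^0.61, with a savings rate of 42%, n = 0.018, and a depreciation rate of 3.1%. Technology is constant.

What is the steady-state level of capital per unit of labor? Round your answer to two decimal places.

At the steady state, Δk = 0, so s·k^α = (n + δ)·k.
Rearranging, k^(1−α) = s / (n + δ).
k^0.61 = 0.42 / (0.018 + 0.031) = 0.42 / 0.049 = 8.5714
k* = 8.5714^(1/0.61) ≈ 33.8527

k* = 33.85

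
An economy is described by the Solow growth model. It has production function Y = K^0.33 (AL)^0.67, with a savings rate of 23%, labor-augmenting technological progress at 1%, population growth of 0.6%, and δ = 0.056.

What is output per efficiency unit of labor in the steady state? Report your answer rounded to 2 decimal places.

y* ≈ 1.77

Steady state requires s·f(k) = (n + g + δ)·k, i.e. s·k^α = (n + g + δ)·k.
Rearranging, k^(1−α) = s / (n + g + δ).
k^0.67 = 0.23 / (0.006 + 0.010 + 0.056) = 0.23 / 0.072 = 3.1944
k* = 3.1944^(1/0.67) ≈ 5.6600
y* = (k*)^α = 5.6600^0.33 ≈ 1.7719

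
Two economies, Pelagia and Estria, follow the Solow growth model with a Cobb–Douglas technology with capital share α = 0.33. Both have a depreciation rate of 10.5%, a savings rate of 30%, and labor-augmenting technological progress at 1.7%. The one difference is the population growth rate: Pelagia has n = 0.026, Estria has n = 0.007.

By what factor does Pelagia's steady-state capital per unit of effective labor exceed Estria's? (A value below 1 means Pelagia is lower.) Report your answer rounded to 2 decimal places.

Steady-state k* = [s/(n + g + δ)]^(1/(1−α)), so the ratio is [ (s_P/(n + g + δ)_P) / (s_E/(n + g + δ)_E) ]^1.4925.
s_P/(n + g + δ)_P = 0.30/0.148 = 2.0270; s_E/(n + g + δ)_E = 0.30/0.129 = 2.3256.
Ratio = (2.0270/2.3256)^1.4925 = 0.8716^1.4925 ≈ 0.8146

k*_P / k*_E ≈ 0.81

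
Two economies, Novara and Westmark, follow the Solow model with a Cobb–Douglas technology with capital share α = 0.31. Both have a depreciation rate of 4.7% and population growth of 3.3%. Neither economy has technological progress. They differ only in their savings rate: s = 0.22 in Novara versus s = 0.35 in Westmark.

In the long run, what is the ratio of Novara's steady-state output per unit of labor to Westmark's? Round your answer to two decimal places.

Steady-state y* = [s/(n + δ)]^(α/(1−α)), so the ratio is [ (s_N/(n + δ)_N) / (s_W/(n + δ)_W) ]^0.4493.
s_N/(n + δ)_N = 0.22/0.080 = 2.7500; s_W/(n + δ)_W = 0.35/0.080 = 4.3750.
Ratio = (2.7500/4.3750)^0.4493 = 0.6286^0.4493 ≈ 0.8117

ratio ≈ 0.81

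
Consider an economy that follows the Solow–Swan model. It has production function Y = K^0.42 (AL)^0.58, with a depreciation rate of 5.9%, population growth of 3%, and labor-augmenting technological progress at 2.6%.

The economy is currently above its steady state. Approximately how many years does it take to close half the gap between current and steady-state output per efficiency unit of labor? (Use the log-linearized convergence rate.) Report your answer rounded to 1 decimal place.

about 10.4 years

Near the steady state the convergence rate is λ = (1 − α)(n + g + δ).
λ = (1 − 0.42) × 0.115 = 0.58 × 0.115 = 0.0667
Half-life = ln 2 / λ = 0.6931 / 0.0667 ≈ 10.39 years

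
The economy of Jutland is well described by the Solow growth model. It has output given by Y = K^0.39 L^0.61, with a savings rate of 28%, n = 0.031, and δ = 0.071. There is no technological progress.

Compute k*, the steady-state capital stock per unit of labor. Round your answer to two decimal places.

Steady state requires s·f(k) = (n + δ)·k, i.e. s·k^α = (n + δ)·k.
Dividing both sides by k: k^(1−α) = s / (n + δ).
k^0.61 = 0.28 / (0.031 + 0.071) = 0.28 / 0.102 = 2.7451
k* = 2.7451^(1/0.61) ≈ 5.2354

k* = 5.24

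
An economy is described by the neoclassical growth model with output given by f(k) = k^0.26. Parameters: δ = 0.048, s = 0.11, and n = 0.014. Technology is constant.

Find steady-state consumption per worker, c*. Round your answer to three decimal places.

c* ≈ 1.089

At the steady state, Δk = 0, so s·k^α = (n + δ)·k.
Dividing both sides by k: k^(1−α) = s / (n + δ).
k^0.74 = 0.11 / (0.014 + 0.048) = 0.11 / 0.062 = 1.7742
k* = 1.7742^(1/0.74) ≈ 2.1702
y* = (k*)^α = 2.1702^0.26 ≈ 1.2232
c* = (1 − s)·y* = (1 − 0.11) × 1.2232 ≈ 1.0886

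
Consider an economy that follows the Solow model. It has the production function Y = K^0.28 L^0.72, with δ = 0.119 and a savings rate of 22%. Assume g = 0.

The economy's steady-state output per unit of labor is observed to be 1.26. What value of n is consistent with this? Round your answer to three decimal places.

Steady state requires s·f(k) = (n + δ)·k, i.e. s·k^α = (n + δ)·k.
Since y* = [s/(n + δ)]^(α/(1−α)), we have s/(n + δ) = (y*)^((1−α)/α) = 1.26^2.5714 = 1.8117.
Therefore n + δ = s / 1.8117 = 0.22 / 1.8117 = 0.1214, so n = 0.1214 − 0.119 = 0.0024.

n ≈ 0.002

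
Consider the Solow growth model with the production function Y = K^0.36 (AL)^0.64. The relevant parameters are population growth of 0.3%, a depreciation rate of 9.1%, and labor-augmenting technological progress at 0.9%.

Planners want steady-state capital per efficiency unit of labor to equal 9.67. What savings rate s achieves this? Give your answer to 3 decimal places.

At the steady state, Δk = 0, so s·k^α = (n + g + δ)·k.
So s / (n + g + δ) = (k*)^(1−α) = 9.67^0.64 = 4.2724.
Therefore s = 4.2724 × (n + g + δ) = 4.2724 × 0.103 = 0.4401.

s ≈ 0.440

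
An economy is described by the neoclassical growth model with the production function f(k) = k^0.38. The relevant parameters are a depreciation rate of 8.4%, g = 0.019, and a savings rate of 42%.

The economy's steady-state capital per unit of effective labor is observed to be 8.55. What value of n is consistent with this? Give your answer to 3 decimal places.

Steady state requires s·f(k) = (n + g + δ)·k, i.e. s·k^α = (n + g + δ)·k.
So s / (n + g + δ) = (k*)^(1−α) = 8.55^0.62 = 3.7828.
Therefore n + g + δ = s / 3.7828 = 0.42 / 3.7828 = 0.1110, so n = 0.1110 − 0.103 = 0.0080.

n ≈ 0.008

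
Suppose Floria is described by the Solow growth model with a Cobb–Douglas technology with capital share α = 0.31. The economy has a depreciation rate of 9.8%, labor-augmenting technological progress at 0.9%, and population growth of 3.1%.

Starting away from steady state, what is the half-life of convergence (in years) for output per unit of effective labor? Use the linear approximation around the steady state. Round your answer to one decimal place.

Near the steady state the convergence rate is λ = (1 − α)(n + g + δ).
λ = (1 − 0.31) × 0.138 = 0.69 × 0.138 = 0.09522
Half-life = ln 2 / λ = 0.6931 / 0.09522 ≈ 7.28 years

t_½ ≈ 7.3 years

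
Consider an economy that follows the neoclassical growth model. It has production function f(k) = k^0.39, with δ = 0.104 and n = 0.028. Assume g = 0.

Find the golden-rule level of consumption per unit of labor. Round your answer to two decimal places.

At the golden rule, f'(k) = n + δ, so α·k^(α−1) = n + δ and k_gold = (α/(n + δ))^(1/(1−α)).
k_gold = (0.39/0.132)^(1/0.61) = 2.9545^1.6393 ≈ 5.9056
c_gold = f(k_gold) − (n + δ)·k_gold = 1.9989 − 0.132×5.9056 ≈ 1.2194

c_gold ≈ 1.22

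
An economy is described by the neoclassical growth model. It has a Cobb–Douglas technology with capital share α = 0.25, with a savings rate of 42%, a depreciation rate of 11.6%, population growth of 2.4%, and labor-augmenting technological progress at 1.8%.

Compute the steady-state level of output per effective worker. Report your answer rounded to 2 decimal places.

y* = 1.39

At the steady state, Δk = 0, so s·k^α = (n + g + δ)·k.
Dividing both sides by k: k^(1−α) = s / (n + g + δ).
k^0.75 = 0.42 / (0.024 + 0.018 + 0.116) = 0.42 / 0.158 = 2.6582
k* = 2.6582^(1/0.75) ≈ 3.6823
y* = (k*)^α = 3.6823^0.25 ≈ 1.3853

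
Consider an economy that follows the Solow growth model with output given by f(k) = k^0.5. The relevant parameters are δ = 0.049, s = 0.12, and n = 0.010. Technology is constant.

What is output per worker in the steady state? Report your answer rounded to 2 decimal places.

y* ≈ 2.03

At the steady state, Δk = 0, so s·k^α = (n + δ)·k.
Dividing both sides by k: k^(1−α) = s / (n + δ).
k^0.5 = 0.12 / (0.010 + 0.049) = 0.12 / 0.059 = 2.0339
k* = 2.0339^(1/0.5) ≈ 4.1367
y* = (k*)^α = 4.1367^0.5 ≈ 2.0339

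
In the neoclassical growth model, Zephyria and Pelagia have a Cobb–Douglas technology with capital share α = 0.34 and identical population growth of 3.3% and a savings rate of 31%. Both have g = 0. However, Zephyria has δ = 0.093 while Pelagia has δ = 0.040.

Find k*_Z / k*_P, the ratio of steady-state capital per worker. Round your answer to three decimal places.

ratio ≈ 0.437

Steady-state k* = [s/(n + δ)]^(1/(1−α)), so the ratio is [ (s_Z/(n + δ)_Z) / (s_P/(n + δ)_P) ]^1.5152.
s_Z/(n + δ)_Z = 0.31/0.126 = 2.4603; s_P/(n + δ)_P = 0.31/0.073 = 4.2466.
Ratio = (2.4603/4.2466)^1.5152 = 0.5794^1.5152 ≈ 0.4374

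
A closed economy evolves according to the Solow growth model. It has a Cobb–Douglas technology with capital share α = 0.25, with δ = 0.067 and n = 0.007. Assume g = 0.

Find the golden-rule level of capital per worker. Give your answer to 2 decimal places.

The golden rule sets f'(k) = n + δ, i.e. α·k^(α−1) = n + δ.
So k^(1−α) = α / (n + δ) = 0.25 / 0.074 = 3.3784.
k_gold = 3.3784^(1/0.75) ≈ 5.0693

k_gold ≈ 5.07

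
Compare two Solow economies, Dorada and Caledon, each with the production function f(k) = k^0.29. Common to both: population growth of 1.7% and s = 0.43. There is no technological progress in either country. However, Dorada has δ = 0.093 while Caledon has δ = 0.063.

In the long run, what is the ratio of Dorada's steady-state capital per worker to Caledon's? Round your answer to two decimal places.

Steady-state k* = [s/(n + δ)]^(1/(1−α)), so the ratio is [ (s_D/(n + δ)_D) / (s_C/(n + δ)_C) ]^1.4085.
s_D/(n + δ)_D = 0.43/0.110 = 3.9091; s_C/(n + δ)_C = 0.43/0.080 = 5.3750.
Ratio = (3.9091/5.3750)^1.4085 = 0.7273^1.4085 ≈ 0.6386

ratio ≈ 0.64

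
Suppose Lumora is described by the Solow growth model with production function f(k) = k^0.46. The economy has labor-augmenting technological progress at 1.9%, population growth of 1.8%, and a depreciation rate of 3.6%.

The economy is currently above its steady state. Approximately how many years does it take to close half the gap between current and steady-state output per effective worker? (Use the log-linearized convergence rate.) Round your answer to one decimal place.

about 17.6 years

Near the steady state the convergence rate is λ = (1 − α)(n + g + δ).
λ = (1 − 0.46) × 0.073 = 0.54 × 0.073 = 0.03942
Half-life = ln 2 / λ = 0.6931 / 0.03942 ≈ 17.58 years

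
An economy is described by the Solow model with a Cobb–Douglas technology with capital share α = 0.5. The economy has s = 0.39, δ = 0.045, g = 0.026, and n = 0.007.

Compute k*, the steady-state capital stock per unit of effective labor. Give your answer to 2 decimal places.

Steady state requires s·f(k) = (n + g + δ)·k, i.e. s·k^α = (n + g + δ)·k.
Rearranging, k^(1−α) = s / (n + g + δ).
k^0.5 = 0.39 / (0.007 + 0.026 + 0.045) = 0.39 / 0.078 = 5.0000
k* = 5.0000^(1/0.5) ≈ 25.0000

k* = 25.00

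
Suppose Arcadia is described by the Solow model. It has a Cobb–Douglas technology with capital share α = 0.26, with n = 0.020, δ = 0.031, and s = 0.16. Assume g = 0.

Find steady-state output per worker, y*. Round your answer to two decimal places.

At the steady state, Δk = 0, so s·k^α = (n + δ)·k.
Dividing both sides by k: k^(1−α) = s / (n + δ).
k^0.74 = 0.16 / (0.020 + 0.031) = 0.16 / 0.051 = 3.1373
k* = 3.1373^(1/0.74) ≈ 4.6884
y* = (k*)^α = 4.6884^0.26 ≈ 1.4944

y* = 1.49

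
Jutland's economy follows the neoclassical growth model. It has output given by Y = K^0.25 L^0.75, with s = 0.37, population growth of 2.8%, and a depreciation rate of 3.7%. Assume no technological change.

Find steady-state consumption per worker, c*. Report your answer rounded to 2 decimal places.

c* = 1.12

Steady state requires s·f(k) = (n + δ)·k, i.e. s·k^α = (n + δ)·k.
Dividing both sides by k: k^(1−α) = s / (n + δ).
k^0.75 = 0.37 / (0.028 + 0.037) = 0.37 / 0.065 = 5.6923
k* = 5.6923^(1/0.75) ≈ 10.1637
y* = (k*)^α = 10.1637^0.25 ≈ 1.7855
c* = (1 − s)·y* = (1 − 0.37) × 1.7855 ≈ 1.1249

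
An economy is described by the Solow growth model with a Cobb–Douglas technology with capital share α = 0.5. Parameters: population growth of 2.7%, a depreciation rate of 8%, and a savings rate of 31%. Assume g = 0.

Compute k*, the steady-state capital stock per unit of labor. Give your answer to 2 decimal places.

At the steady state, Δk = 0, so s·k^α = (n + δ)·k.
Dividing both sides by k: k^(1−α) = s / (n + δ).
k^0.5 = 0.31 / (0.027 + 0.080) = 0.31 / 0.107 = 2.8972
k* = 2.8972^(1/0.5) ≈ 8.3938

k* = 8.39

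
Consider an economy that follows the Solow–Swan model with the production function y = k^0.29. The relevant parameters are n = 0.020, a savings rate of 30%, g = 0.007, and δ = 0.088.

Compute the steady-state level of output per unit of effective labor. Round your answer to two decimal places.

y* ≈ 1.48

At the steady state, Δk = 0, so s·k^α = (n + g + δ)·k.
Rearranging, k^(1−α) = s / (n + g + δ).
k^0.71 = 0.30 / (0.020 + 0.007 + 0.088) = 0.30 / 0.115 = 2.6087
k* = 2.6087^(1/0.71) ≈ 3.8593
y* = (k*)^α = 3.8593^0.29 ≈ 1.4794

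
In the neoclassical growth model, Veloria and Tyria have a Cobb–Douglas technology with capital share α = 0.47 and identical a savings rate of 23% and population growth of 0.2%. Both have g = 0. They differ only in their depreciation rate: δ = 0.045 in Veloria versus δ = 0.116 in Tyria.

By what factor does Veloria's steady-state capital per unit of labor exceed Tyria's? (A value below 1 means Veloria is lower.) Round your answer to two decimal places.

Steady-state k* = [s/(n + δ)]^(1/(1−α)), so the ratio is [ (s_V/(n + δ)_V) / (s_T/(n + δ)_T) ]^1.8868.
s_V/(n + δ)_V = 0.23/0.047 = 4.8936; s_T/(n + δ)_T = 0.23/0.118 = 1.9492.
Ratio = (4.8936/1.9492)^1.8868 = 2.5106^1.8868 ≈ 5.6794

ratio ≈ 5.68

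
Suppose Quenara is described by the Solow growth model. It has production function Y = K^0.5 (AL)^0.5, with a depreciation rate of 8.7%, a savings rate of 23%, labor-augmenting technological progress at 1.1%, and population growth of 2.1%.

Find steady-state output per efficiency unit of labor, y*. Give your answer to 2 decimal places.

y* ≈ 1.93

At the steady state, Δk = 0, so s·k^α = (n + g + δ)·k.
Rearranging, k^(1−α) = s / (n + g + δ).
k^0.5 = 0.23 / (0.021 + 0.011 + 0.087) = 0.23 / 0.119 = 1.9328
k* = 1.9328^(1/0.5) ≈ 3.7357
y* = (k*)^α = 3.7357^0.5 ≈ 1.9328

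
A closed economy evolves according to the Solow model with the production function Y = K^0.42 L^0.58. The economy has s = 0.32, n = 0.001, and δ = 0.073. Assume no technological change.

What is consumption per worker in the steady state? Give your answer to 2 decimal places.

c* ≈ 1.96

At the steady state, Δk = 0, so s·k^α = (n + δ)·k.
Dividing both sides by k: k^(1−α) = s / (n + δ).
k^0.58 = 0.32 / (0.001 + 0.073) = 0.32 / 0.074 = 4.3243
k* = 4.3243^(1/0.58) ≈ 12.4855
y* = (k*)^α = 12.4855^0.42 ≈ 2.8873
c* = (1 − s)·y* = (1 − 0.32) × 2.8873 ≈ 1.9634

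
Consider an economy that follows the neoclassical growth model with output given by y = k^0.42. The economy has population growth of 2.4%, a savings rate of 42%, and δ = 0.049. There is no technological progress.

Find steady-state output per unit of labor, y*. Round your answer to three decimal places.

Steady state requires s·f(k) = (n + δ)·k, i.e. s·k^α = (n + δ)·k.
Rearranging, k^(1−α) = s / (n + δ).
k^0.58 = 0.42 / (0.024 + 0.049) = 0.42 / 0.073 = 5.7534
k* = 5.7534^(1/0.58) ≈ 20.4275
y* = (k*)^α = 20.4275^0.42 ≈ 3.5505

y* = 3.551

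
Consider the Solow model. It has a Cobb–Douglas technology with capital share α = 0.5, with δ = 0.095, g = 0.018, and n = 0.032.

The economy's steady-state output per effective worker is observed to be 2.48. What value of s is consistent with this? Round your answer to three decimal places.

s ≈ 0.360

At the steady state, Δk = 0, so s·k^α = (n + g + δ)·k.
Since y* = [s/(n + g + δ)]^(α/(1−α)), we have s/(n + g + δ) = (y*)^((1−α)/α) = 2.48^1 = 2.4800.
Therefore s = 2.4800 × (n + g + δ) = 2.4800 × 0.145 = 0.3596.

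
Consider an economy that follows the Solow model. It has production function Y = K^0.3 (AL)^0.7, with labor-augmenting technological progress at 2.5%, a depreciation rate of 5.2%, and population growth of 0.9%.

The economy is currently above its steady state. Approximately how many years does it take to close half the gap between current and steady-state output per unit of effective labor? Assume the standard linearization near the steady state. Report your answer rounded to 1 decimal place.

Near the steady state the convergence rate is λ = (1 − α)(n + g + δ).
λ = (1 − 0.3) × 0.086 = 0.7 × 0.086 = 0.0602
Half-life = ln 2 / λ = 0.6931 / 0.0602 ≈ 11.51 years

half-life ≈ 11.5 years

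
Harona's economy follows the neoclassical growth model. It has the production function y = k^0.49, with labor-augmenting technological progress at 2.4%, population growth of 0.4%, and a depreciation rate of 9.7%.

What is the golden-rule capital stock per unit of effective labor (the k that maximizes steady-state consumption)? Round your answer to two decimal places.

k_gold ≈ 14.56

The golden rule sets f'(k) = n + g + δ, i.e. α·k^(α−1) = n + g + δ.
So k^(1−α) = α / (n + g + δ) = 0.49 / 0.125 = 3.9200.
k_gold = 3.9200^(1/0.51) ≈ 14.5648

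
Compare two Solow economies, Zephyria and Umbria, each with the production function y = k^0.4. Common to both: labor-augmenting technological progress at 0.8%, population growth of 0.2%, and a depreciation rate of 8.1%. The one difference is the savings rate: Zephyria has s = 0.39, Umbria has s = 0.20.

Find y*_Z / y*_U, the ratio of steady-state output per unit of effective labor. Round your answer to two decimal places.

y*_Z / y*_U ≈ 1.56

Steady-state y* = [s/(n + g + δ)]^(α/(1−α)), so the ratio is [ (s_Z/(n + g + δ)_Z) / (s_U/(n + g + δ)_U) ]^0.6667.
s_Z/(n + g + δ)_Z = 0.39/0.091 = 4.2857; s_U/(n + g + δ)_U = 0.20/0.091 = 2.1978.
Ratio = (4.2857/2.1978)^0.6667 = 1.9500^0.6667 ≈ 1.5609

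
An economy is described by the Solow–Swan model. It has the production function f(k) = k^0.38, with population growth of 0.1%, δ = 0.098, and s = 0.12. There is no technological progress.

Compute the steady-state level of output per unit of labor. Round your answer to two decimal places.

y* = 1.13

In steady state, investment equals break-even investment: s·k^α = (n + δ)·k.
Dividing both sides by k: k^(1−α) = s / (n + δ).
k^0.62 = 0.12 / (0.001 + 0.098) = 0.12 / 0.099 = 1.2121
k* = 1.2121^(1/0.62) ≈ 1.3638
y* = (k*)^α = 1.3638^0.38 ≈ 1.1251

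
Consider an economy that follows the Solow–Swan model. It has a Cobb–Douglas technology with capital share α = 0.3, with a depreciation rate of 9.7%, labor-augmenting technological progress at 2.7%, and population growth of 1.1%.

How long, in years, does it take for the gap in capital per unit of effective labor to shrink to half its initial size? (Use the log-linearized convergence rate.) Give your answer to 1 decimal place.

Near the steady state the convergence rate is λ = (1 − α)(n + g + δ).
λ = (1 − 0.3) × 0.135 = 0.7 × 0.135 = 0.0945
Half-life = ln 2 / λ = 0.6931 / 0.0945 ≈ 7.33 years

t_½ ≈ 7.3 years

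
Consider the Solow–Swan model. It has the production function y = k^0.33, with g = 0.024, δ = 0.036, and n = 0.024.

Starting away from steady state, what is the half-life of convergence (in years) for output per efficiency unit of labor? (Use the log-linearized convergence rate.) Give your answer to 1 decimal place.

t_½ ≈ 12.3 years

Near the steady state the convergence rate is λ = (1 − α)(n + g + δ).
λ = (1 − 0.33) × 0.084 = 0.67 × 0.084 = 0.05628
Half-life = ln 2 / λ = 0.6931 / 0.05628 ≈ 12.32 years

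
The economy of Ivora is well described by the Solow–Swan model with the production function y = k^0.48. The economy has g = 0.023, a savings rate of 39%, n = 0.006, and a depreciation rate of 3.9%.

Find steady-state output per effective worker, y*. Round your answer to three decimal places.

y* = 5.014

Steady state requires s·f(k) = (n + g + δ)·k, i.e. s·k^α = (n + g + δ)·k.
Dividing both sides by k: k^(1−α) = s / (n + g + δ).
k^0.52 = 0.39 / (0.006 + 0.023 + 0.039) = 0.39 / 0.068 = 5.7353
k* = 5.7353^(1/0.52) ≈ 28.7582
y* = (k*)^α = 28.7582^0.48 ≈ 5.0142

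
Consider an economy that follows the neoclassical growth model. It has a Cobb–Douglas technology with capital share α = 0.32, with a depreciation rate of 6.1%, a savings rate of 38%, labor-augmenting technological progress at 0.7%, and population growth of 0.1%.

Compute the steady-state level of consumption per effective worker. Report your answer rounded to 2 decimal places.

c* ≈ 1.38

In steady state, investment equals break-even investment: s·k^α = (n + g + δ)·k.
Dividing both sides by k: k^(1−α) = s / (n + g + δ).
k^0.68 = 0.38 / (0.001 + 0.007 + 0.061) = 0.38 / 0.069 = 5.5072
k* = 5.5072^(1/0.68) ≈ 12.2915
y* = (k*)^α = 12.2915^0.32 ≈ 2.2319
c* = (1 − s)·y* = (1 − 0.38) × 2.2319 ≈ 1.3838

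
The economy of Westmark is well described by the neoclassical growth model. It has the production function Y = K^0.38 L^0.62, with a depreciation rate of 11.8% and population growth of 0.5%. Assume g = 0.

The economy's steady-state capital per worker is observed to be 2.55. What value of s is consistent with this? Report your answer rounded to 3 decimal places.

s ≈ 0.220

Steady state requires s·f(k) = (n + δ)·k, i.e. s·k^α = (n + δ)·k.
So s / (n + δ) = (k*)^(1−α) = 2.55^0.62 = 1.7867.
Therefore s = 1.7867 × (n + δ) = 1.7867 × 0.123 = 0.2198.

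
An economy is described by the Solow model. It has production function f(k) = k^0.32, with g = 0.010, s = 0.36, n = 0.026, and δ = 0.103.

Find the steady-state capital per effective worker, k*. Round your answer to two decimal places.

k* = 4.05

In steady state, investment equals break-even investment: s·k^α = (n + g + δ)·k.
Dividing both sides by k: k^(1−α) = s / (n + g + δ).
k^0.68 = 0.36 / (0.026 + 0.010 + 0.103) = 0.36 / 0.139 = 2.5899
k* = 2.5899^(1/0.68) ≈ 4.0529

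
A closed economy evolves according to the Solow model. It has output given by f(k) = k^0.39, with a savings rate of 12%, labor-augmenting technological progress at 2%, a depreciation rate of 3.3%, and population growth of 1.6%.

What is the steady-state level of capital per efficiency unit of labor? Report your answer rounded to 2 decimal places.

k* ≈ 2.48

In steady state, investment equals break-even investment: s·k^α = (n + g + δ)·k.
Rearranging, k^(1−α) = s / (n + g + δ).
k^0.61 = 0.12 / (0.016 + 0.020 + 0.033) = 0.12 / 0.069 = 1.7391
k* = 1.7391^(1/0.61) ≈ 2.4773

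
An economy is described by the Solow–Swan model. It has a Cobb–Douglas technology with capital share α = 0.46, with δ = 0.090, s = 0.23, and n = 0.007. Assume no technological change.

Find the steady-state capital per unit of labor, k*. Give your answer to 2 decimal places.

Steady state requires s·f(k) = (n + δ)·k, i.e. s·k^α = (n + δ)·k.
Dividing both sides by k: k^(1−α) = s / (n + δ).
k^0.54 = 0.23 / (0.007 + 0.090) = 0.23 / 0.097 = 2.3711
k* = 2.3711^(1/0.54) ≈ 4.9471

k* = 4.95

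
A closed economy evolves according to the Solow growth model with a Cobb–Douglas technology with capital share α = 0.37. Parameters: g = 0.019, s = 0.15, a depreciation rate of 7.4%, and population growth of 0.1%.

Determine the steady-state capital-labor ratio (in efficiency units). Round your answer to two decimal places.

k* = 2.10

Steady state requires s·f(k) = (n + g + δ)·k, i.e. s·k^α = (n + g + δ)·k.
Dividing both sides by k: k^(1−α) = s / (n + g + δ).
k^0.63 = 0.15 / (0.001 + 0.019 + 0.074) = 0.15 / 0.094 = 1.5957
k* = 1.5957^(1/0.63) ≈ 2.0996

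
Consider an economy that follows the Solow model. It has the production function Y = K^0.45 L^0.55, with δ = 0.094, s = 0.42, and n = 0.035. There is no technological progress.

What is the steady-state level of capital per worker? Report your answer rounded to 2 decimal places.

k* ≈ 8.55

Steady state requires s·f(k) = (n + δ)·k, i.e. s·k^α = (n + δ)·k.
Dividing both sides by k: k^(1−α) = s / (n + δ).
k^0.55 = 0.42 / (0.035 + 0.094) = 0.42 / 0.129 = 3.2558
k* = 3.2558^(1/0.55) ≈ 8.5527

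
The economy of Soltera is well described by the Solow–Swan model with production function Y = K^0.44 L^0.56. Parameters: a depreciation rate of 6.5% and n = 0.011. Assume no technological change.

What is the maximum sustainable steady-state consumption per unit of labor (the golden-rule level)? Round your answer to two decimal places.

At the golden rule, f'(k) = n + δ, so α·k^(α−1) = n + δ and k_gold = (α/(n + δ))^(1/(1−α)).
k_gold = (0.44/0.076)^(1/0.56) = 5.7895^1.7857 ≈ 23.0064
c_gold = f(k_gold) − (n + δ)·k_gold = 3.9739 − 0.076×23.0064 ≈ 2.2254

c_gold ≈ 2.23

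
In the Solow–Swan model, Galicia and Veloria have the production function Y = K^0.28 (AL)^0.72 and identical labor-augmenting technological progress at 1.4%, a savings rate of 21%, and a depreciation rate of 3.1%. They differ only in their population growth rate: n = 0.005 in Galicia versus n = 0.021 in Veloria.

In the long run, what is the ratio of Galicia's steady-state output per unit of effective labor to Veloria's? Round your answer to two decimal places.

ratio ≈ 1.11

Steady-state y* = [s/(n + g + δ)]^(α/(1−α)), so the ratio is [ (s_G/(n + g + δ)_G) / (s_V/(n + g + δ)_V) ]^0.3889.
s_G/(n + g + δ)_G = 0.21/0.050 = 4.2000; s_V/(n + g + δ)_V = 0.21/0.066 = 3.1818.
Ratio = (4.2000/3.1818)^0.3889 = 1.3200^0.3889 ≈ 1.1140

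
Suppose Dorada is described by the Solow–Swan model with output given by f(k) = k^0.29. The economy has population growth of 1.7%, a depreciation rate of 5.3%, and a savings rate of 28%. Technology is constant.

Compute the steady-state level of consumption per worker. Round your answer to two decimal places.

At the steady state, Δk = 0, so s·k^α = (n + δ)·k.
Rearranging, k^(1−α) = s / (n + δ).
k^0.71 = 0.28 / (0.017 + 0.053) = 0.28 / 0.070 = 4.0000
k* = 4.0000^(1/0.71) ≈ 7.0465
y* = (k*)^α = 7.0465^0.29 ≈ 1.7616
c* = (1 − s)·y* = (1 − 0.28) × 1.7616 ≈ 1.2684

c* ≈ 1.27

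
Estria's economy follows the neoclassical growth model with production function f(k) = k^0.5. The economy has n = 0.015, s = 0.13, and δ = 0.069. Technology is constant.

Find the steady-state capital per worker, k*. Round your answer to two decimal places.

Steady state requires s·f(k) = (n + δ)·k, i.e. s·k^α = (n + δ)·k.
Rearranging, k^(1−α) = s / (n + δ).
k^0.5 = 0.13 / (0.015 + 0.069) = 0.13 / 0.084 = 1.5476
k* = 1.5476^(1/0.5) ≈ 2.3951

k* ≈ 2.40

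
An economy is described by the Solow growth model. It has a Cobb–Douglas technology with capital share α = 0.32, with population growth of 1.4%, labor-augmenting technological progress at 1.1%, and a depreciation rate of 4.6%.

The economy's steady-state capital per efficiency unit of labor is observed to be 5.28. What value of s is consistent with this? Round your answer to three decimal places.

s ≈ 0.220

In steady state, investment equals break-even investment: s·k^α = (n + g + δ)·k.
So s / (n + g + δ) = (k*)^(1−α) = 5.28^0.68 = 3.1002.
Therefore s = 3.1002 × (n + g + δ) = 3.1002 × 0.071 = 0.2201.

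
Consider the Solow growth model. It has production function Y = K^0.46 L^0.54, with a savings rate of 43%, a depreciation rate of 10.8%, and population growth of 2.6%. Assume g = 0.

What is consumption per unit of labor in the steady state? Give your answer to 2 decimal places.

In steady state, investment equals break-even investment: s·k^α = (n + δ)·k.
Dividing both sides by k: k^(1−α) = s / (n + δ).
k^0.54 = 0.43 / (0.026 + 0.108) = 0.43 / 0.134 = 3.2090
k* = 3.2090^(1/0.54) ≈ 8.6641
y* = (k*)^α = 8.6641^0.46 ≈ 2.6999
c* = (1 − s)·y* = (1 − 0.43) × 2.6999 ≈ 1.5389

c* ≈ 1.54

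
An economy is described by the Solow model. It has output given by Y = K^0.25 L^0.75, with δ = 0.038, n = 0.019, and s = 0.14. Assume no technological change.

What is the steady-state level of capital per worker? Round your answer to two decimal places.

In steady state, investment equals break-even investment: s·k^α = (n + δ)·k.
Rearranging, k^(1−α) = s / (n + δ).
k^0.75 = 0.14 / (0.019 + 0.038) = 0.14 / 0.057 = 2.4561
k* = 2.4561^(1/0.75) ≈ 3.3138

k* = 3.31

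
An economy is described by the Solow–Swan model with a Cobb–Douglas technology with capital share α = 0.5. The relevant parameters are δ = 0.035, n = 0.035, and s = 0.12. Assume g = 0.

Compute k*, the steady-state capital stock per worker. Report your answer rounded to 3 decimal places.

Steady state requires s·f(k) = (n + δ)·k, i.e. s·k^α = (n + δ)·k.
Dividing both sides by k: k^(1−α) = s / (n + δ).
k^0.5 = 0.12 / (0.035 + 0.035) = 0.12 / 0.070 = 1.7143
k* = 1.7143^(1/0.5) ≈ 2.9388

k* = 2.939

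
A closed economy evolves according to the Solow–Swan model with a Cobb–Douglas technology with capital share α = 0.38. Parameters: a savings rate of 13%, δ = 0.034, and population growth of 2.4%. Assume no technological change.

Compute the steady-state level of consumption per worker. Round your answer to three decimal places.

At the steady state, Δk = 0, so s·k^α = (n + δ)·k.
Rearranging, k^(1−α) = s / (n + δ).
k^0.62 = 0.13 / (0.024 + 0.034) = 0.13 / 0.058 = 2.2414
k* = 2.2414^(1/0.62) ≈ 3.6758
y* = (k*)^α = 3.6758^0.38 ≈ 1.6400
c* = (1 − s)·y* = (1 − 0.13) × 1.6400 ≈ 1.4268

c* ≈ 1.427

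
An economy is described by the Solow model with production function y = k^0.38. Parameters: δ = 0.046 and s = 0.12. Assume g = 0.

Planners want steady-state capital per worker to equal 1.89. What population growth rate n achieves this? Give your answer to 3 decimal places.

At the steady state, Δk = 0, so s·k^α = (n + δ)·k.
So s / (n + δ) = (k*)^(1−α) = 1.89^0.62 = 1.4839.
Therefore n + δ = s / 1.4839 = 0.12 / 1.4839 = 0.0809, so n = 0.0809 − 0.046 = 0.0349.

n ≈ 0.035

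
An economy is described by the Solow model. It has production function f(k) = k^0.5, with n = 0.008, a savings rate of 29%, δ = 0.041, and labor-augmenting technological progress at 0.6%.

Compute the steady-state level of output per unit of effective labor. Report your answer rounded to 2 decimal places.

At the steady state, Δk = 0, so s·k^α = (n + g + δ)·k.
Dividing both sides by k: k^(1−α) = s / (n + g + δ).
k^0.5 = 0.29 / (0.008 + 0.006 + 0.041) = 0.29 / 0.055 = 5.2727
k* = 5.2727^(1/0.5) ≈ 27.8014
y* = (k*)^α = 27.8014^0.5 ≈ 5.2727

y* = 5.27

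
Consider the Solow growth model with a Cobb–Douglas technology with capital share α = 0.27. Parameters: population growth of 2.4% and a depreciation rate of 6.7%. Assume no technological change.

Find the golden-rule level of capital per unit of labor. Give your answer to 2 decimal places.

k_gold ≈ 4.44

The golden rule sets f'(k) = n + δ, i.e. α·k^(α−1) = n + δ.
So k^(1−α) = α / (n + δ) = 0.27 / 0.091 = 2.9670.
k_gold = 2.9670^(1/0.73) ≈ 4.4362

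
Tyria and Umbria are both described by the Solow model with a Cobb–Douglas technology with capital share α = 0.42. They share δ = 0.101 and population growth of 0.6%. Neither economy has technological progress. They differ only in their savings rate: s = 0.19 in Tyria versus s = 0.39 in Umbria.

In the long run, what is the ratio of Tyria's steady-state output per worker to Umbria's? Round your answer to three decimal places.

y*_T / y*_U ≈ 0.594

Steady-state y* = [s/(n + δ)]^(α/(1−α)), so the ratio is [ (s_T/(n + δ)_T) / (s_U/(n + δ)_U) ]^0.7241.
s_T/(n + δ)_T = 0.19/0.107 = 1.7757; s_U/(n + δ)_U = 0.39/0.107 = 3.6449.
Ratio = (1.7757/3.6449)^0.7241 = 0.4872^0.7241 ≈ 0.5941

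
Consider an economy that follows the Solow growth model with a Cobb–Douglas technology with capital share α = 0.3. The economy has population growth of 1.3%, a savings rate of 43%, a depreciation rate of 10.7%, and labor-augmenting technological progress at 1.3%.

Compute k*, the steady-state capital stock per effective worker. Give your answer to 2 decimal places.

In steady state, investment equals break-even investment: s·k^α = (n + g + δ)·k.
Dividing both sides by k: k^(1−α) = s / (n + g + δ).
k^0.7 = 0.43 / (0.013 + 0.013 + 0.107) = 0.43 / 0.133 = 3.2331
k* = 3.2331^(1/0.7) ≈ 5.3460

k* = 5.35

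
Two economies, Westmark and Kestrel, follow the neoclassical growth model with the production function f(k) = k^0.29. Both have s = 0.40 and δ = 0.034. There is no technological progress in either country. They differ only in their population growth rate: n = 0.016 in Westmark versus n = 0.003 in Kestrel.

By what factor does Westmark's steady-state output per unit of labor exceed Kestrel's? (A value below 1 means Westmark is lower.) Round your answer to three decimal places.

Steady-state y* = [s/(n + δ)]^(α/(1−α)), so the ratio is [ (s_W/(n + δ)_W) / (s_K/(n + δ)_K) ]^0.4085.
s_W/(n + δ)_W = 0.40/0.050 = 8.0000; s_K/(n + δ)_K = 0.40/0.037 = 10.8108.
Ratio = (8.0000/10.8108)^0.4085 = 0.7400^0.4085 ≈ 0.8843

y*_W / y*_K ≈ 0.884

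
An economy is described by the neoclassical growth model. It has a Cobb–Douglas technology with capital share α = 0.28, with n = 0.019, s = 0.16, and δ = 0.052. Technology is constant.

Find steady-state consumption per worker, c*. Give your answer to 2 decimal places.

c* ≈ 1.15

In steady state, investment equals break-even investment: s·k^α = (n + δ)·k.
Rearranging, k^(1−α) = s / (n + δ).
k^0.72 = 0.16 / (0.019 + 0.052) = 0.16 / 0.071 = 2.2535
k* = 2.2535^(1/0.72) ≈ 3.0909
y* = (k*)^α = 3.0909^0.28 ≈ 1.3716
c* = (1 − s)·y* = (1 − 0.16) × 1.3716 ≈ 1.1521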